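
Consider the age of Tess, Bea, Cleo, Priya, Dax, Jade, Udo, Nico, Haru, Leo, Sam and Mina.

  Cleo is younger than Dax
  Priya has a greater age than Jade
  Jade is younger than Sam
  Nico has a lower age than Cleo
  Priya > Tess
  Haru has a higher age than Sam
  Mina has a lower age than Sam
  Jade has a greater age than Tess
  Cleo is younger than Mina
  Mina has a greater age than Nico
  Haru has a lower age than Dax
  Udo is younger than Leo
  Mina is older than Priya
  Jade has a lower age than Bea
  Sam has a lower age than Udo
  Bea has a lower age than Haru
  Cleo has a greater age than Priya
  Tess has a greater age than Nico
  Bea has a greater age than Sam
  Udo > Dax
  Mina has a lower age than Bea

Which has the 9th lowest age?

Haru

Chaining the given pairs: Nico < Tess < Jade < Priya < Cleo < Mina < Sam < Bea < Haru < Dax < Udo < Leo.
The 9th smallest is Haru.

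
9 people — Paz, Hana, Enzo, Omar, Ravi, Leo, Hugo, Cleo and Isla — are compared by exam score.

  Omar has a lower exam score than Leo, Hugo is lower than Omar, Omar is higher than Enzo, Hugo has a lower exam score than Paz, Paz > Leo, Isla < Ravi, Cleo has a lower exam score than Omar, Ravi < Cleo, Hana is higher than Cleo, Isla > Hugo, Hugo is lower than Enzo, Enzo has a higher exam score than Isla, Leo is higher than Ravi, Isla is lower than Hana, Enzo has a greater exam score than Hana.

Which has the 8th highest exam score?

Isla

Piecing the relations together gives one ordering: Hugo < Isla < Ravi < Cleo < Hana < Enzo < Omar < Leo < Paz.
Counting 8 from the largest end gives Isla.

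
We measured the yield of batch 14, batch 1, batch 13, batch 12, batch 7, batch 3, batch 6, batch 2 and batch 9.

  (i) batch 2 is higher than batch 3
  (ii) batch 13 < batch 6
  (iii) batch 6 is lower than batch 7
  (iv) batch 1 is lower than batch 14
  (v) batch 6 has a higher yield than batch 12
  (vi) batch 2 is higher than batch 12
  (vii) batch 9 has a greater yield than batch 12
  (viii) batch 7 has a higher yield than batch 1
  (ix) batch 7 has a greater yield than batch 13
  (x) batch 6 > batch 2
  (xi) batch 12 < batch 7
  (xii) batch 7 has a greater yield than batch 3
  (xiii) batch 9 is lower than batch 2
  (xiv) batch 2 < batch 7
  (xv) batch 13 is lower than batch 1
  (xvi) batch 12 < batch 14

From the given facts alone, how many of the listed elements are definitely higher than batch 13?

4

Directly above batch 13: batch 6, batch 1, batch 7.
One step further: batch 14 (4 so far).
Nothing else is reachable above batch 13; 4 in all.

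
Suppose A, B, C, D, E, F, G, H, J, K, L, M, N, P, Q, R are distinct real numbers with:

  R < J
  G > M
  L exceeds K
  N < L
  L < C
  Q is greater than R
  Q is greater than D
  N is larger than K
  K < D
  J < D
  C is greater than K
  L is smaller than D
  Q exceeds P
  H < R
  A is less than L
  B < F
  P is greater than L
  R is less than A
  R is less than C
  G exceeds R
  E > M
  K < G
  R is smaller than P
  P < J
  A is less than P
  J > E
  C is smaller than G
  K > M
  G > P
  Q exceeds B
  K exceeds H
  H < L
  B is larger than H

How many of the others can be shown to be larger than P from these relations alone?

4

The elements the relations force above P are J, D, G, Q — no chain reaches any other.
That is 4.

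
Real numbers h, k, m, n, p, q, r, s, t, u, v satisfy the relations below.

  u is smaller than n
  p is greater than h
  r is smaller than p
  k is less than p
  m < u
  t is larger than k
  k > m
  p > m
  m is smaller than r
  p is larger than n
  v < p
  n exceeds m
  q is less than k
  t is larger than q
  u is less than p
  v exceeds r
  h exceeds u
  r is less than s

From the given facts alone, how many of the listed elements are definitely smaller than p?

Directly below p: m, u, r, h, v, n, k.
One step further: q (8 so far).
Nothing else is reachable below p; 8 in all.

8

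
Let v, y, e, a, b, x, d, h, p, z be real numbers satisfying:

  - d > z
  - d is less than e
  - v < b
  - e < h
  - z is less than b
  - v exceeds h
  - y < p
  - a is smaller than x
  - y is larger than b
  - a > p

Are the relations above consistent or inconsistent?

Every relation is compatible with z < d < e < h < v < b < y < p < a < x; the set is consistent.

consistent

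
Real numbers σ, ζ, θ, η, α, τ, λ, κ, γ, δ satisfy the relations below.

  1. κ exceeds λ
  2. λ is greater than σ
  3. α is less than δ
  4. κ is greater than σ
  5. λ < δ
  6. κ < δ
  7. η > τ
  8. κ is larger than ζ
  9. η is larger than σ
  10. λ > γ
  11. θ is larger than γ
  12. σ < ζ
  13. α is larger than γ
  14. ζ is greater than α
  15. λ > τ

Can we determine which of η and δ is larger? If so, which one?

Following every chain through η: below η we get τ, σ.
δ is not reached, and no chain runs the other way from δ to η.
So the given relations leave the order of η and δ undetermined.

undetermined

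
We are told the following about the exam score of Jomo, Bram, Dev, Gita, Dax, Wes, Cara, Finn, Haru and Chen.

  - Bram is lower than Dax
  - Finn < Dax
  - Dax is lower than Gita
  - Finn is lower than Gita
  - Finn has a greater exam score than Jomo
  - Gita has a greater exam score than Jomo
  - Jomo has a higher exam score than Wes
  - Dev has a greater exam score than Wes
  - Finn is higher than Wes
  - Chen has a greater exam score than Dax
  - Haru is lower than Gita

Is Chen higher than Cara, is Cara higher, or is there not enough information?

Following every chain through Cara: nothing is chained to Cara.
Chen is not reached, and no chain runs the other way from Chen to Cara.
So the given relations leave the order of Cara and Chen undetermined.

undetermined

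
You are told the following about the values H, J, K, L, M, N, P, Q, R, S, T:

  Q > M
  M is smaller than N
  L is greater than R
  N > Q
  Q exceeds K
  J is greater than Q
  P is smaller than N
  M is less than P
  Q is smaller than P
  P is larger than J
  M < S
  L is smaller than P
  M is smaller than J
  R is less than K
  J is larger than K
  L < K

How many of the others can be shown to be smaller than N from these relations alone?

The elements the relations force below N are M, R, L, K, Q, J, P — no chain reaches any other.
That is 7.

7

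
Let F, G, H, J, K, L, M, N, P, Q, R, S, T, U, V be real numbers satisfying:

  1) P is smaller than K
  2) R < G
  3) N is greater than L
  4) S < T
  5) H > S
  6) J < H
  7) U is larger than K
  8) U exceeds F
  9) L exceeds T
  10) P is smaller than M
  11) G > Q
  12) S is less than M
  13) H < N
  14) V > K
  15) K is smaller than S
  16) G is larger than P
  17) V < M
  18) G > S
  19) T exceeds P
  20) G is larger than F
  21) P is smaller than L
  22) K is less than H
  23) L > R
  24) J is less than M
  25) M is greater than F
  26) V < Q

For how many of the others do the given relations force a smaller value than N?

The elements the relations force below N are P, K, S, J, H, T, R, L — no chain reaches any other.
That is 8.

8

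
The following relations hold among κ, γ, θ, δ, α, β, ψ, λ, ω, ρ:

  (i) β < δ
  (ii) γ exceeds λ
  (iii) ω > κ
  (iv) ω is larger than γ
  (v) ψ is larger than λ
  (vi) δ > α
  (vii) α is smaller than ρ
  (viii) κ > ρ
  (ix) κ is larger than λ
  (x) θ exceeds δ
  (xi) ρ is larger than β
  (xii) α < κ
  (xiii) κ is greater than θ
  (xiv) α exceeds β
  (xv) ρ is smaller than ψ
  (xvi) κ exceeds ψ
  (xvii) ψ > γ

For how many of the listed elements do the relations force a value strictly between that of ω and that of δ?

Chaining upward from δ reaches: θ, κ.
Chaining downward from ω reaches: β, α, θ, ρ, λ, γ, ψ, κ.
Strictly between δ and ω are those in both lists: θ, κ — 2 elements.

2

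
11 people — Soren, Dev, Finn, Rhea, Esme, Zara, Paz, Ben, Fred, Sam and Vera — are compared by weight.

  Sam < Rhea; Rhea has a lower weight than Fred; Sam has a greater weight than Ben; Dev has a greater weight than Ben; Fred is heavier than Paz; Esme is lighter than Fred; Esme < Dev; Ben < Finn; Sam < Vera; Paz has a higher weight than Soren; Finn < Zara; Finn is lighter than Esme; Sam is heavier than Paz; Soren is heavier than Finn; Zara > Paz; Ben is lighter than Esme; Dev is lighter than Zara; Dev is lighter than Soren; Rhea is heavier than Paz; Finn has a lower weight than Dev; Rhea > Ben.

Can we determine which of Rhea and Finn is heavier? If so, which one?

Finn < Esme and Esme < Dev give Finn < Dev.
Then Dev < Soren extends the chain to Soren.
Then Soren < Paz extends the chain to Paz.
With Paz < Sam: Finn < Esme < Dev < Soren < Paz < Sam.
With Sam < Rhea: Finn < Esme < Dev < Soren < Paz < Sam < Rhea.
So Rhea is heavier.

Rhea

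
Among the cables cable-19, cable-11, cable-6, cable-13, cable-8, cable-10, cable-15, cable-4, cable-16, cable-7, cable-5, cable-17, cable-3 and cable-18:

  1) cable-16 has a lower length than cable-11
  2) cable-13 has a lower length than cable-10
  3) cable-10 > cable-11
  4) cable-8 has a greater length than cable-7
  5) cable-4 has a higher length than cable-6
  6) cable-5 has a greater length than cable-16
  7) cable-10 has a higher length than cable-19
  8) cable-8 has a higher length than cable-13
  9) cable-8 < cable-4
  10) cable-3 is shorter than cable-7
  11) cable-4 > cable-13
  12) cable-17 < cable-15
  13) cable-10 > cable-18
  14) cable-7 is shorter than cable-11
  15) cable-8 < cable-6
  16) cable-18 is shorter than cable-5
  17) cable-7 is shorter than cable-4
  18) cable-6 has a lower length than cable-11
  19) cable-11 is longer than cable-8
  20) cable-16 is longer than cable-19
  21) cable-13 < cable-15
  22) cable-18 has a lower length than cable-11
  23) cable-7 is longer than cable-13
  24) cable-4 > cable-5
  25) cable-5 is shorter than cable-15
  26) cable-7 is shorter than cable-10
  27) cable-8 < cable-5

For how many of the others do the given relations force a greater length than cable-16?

5

The elements the relations force above cable-16 are cable-5, cable-11, cable-15, cable-4, cable-10 — no chain reaches any other.
That is 5.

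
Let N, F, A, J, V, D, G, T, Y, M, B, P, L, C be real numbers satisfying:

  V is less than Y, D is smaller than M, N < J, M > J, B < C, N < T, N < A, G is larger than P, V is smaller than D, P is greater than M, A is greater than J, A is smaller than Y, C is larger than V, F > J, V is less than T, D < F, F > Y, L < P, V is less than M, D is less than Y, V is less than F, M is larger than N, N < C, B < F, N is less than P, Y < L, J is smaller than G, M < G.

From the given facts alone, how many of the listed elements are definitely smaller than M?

4

The elements the relations force below M are V, N, D, J — no chain reaches any other.
That is 4.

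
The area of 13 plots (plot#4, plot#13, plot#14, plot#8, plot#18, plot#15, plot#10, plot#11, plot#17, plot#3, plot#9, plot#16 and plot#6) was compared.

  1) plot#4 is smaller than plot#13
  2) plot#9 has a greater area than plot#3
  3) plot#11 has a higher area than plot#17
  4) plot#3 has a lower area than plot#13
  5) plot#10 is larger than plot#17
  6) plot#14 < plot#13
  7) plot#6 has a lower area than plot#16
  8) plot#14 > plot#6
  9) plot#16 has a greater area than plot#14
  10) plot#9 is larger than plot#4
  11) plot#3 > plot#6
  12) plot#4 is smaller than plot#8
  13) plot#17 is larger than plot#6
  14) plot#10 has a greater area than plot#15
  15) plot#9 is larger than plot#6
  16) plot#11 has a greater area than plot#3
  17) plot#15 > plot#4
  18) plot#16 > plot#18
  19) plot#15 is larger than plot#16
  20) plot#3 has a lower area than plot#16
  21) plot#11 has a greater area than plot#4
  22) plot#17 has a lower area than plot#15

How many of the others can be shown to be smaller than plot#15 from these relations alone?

The elements the relations force below plot#15 are plot#6, plot#17, plot#14, plot#3, plot#4, plot#18, plot#16 — no chain reaches any other.
That is 7.

7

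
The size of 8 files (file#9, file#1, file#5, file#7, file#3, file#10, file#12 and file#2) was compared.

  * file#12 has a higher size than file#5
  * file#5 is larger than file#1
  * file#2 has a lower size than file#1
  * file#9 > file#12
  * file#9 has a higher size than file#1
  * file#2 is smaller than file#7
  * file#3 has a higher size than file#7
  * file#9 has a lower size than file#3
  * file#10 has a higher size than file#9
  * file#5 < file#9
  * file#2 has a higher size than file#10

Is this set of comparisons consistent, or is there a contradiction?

inconsistent

Chaining the given relations yields file#1 < file#5 < file#12 < file#9 < file#10 < file#2, so file#1 < file#2. But one relation states file#2 < file#1. These cannot both hold.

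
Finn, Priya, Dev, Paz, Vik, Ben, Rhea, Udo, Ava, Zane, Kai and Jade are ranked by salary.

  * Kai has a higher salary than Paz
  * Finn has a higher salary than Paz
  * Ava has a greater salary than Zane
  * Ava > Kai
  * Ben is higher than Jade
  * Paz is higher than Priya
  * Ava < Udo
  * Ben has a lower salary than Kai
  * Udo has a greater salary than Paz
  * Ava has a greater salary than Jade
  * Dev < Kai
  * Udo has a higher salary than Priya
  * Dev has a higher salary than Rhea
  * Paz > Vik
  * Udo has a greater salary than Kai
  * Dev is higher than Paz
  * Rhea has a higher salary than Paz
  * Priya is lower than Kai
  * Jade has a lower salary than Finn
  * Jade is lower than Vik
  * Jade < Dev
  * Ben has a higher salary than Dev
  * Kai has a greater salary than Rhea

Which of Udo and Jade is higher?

Jade < Vik and Vik < Paz give Jade < Paz.
Then Paz < Rhea extends the chain to Rhea.
Then Rhea < Dev extends the chain to Dev.
With Dev < Ben: Jade < Vik < Paz < Rhea < Dev < Ben.
With Ben < Kai: Jade < Vik < Paz < Rhea < Dev < Ben < Kai.
With Kai < Ava: Jade < Vik < Paz < Rhea < Dev < Ben < Kai < Ava.
Then Ava < Udo extends the chain to Udo.
So Jade < Udo; Udo is the higher of the two.

Udo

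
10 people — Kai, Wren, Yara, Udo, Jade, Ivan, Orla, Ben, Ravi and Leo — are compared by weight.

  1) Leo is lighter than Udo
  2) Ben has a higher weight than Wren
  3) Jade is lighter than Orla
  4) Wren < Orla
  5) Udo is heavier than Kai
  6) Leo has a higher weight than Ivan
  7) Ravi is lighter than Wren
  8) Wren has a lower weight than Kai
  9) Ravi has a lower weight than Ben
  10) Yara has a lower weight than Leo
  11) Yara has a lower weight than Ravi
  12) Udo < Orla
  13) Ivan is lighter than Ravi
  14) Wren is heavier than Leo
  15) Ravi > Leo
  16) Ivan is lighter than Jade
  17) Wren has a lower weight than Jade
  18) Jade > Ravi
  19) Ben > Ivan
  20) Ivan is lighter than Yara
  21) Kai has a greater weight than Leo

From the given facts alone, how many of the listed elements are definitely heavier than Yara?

8

From Yara the given relations immediately reach Leo, Ravi.
From those, Wren, Jade, Kai, Udo, Ben — 7 in total.
From those, Orla — 8 in total.
Nothing else is reachable above Yara; 8 in all.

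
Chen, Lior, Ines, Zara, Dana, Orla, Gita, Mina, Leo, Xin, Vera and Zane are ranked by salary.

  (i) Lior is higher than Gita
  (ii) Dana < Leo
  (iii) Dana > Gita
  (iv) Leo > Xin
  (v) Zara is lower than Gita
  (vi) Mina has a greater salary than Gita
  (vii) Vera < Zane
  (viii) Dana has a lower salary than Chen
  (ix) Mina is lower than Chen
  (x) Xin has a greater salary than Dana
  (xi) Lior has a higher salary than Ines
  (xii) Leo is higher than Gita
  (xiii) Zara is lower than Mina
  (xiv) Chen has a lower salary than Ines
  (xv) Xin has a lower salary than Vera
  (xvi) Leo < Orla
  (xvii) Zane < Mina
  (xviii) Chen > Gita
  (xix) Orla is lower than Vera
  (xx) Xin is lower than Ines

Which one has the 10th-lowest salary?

Chen

Chaining the given pairs: Zara < Gita < Dana < Xin < Leo < Orla < Vera < Zane < Mina < Chen < Ines < Lior.
Counting 10 from the smallest end gives Chen.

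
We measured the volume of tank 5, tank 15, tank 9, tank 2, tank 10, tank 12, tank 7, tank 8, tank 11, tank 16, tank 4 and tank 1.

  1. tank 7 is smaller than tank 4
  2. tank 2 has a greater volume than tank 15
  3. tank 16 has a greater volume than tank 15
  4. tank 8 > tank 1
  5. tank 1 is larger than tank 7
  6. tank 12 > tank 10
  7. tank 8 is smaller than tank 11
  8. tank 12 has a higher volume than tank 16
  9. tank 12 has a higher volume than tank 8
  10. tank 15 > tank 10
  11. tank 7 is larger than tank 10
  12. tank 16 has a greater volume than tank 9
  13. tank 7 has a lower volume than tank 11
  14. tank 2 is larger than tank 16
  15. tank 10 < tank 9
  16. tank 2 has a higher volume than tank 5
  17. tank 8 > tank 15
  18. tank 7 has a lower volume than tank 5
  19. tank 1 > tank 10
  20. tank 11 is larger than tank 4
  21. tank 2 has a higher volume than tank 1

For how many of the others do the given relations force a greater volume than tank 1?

Directly above tank 1: tank 8, tank 2.
One step further: tank 11, tank 12 (4 so far).
Nothing else is reachable above tank 1; 4 in all.

4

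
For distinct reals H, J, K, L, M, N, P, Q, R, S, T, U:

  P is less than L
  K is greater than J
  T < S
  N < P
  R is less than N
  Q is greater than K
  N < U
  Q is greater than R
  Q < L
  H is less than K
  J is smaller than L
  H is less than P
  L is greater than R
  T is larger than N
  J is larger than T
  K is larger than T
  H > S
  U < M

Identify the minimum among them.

R

Chaining upward from R: directly above it, N, Q, L; then T, U, P; then S, J, K, M; then H.
That covers every other element, and nothing is given below R, so R is the minimum.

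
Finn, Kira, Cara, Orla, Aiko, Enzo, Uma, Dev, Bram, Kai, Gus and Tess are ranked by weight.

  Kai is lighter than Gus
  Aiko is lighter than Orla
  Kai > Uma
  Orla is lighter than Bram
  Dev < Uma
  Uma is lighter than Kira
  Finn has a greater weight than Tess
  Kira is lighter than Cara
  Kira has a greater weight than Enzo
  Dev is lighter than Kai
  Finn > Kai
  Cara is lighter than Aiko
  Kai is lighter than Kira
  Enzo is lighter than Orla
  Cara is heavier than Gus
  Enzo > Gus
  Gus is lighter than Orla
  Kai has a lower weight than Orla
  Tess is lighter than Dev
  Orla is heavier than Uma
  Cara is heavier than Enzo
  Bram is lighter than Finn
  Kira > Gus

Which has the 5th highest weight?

Chaining the given pairs: Tess < Dev < Uma < Kai < Gus < Enzo < Kira < Cara < Aiko < Orla < Bram < Finn.
The 5th largest is Cara.

Cara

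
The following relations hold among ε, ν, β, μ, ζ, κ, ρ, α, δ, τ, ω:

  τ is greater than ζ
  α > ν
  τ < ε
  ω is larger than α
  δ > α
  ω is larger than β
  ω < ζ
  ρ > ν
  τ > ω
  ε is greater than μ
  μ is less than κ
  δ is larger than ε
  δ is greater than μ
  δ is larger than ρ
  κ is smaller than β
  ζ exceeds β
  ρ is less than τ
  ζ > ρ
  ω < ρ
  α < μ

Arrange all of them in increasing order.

ν < α < μ < κ < β < ω < ρ < ζ < τ < ε < δ

Each adjacent pair is fixed by a given relation: ν < α; α < μ; μ < κ; κ < β; β < ω; ω < ρ; ρ < ζ; ζ < τ; τ < ε; ε < δ. Chaining them end to end gives the full order.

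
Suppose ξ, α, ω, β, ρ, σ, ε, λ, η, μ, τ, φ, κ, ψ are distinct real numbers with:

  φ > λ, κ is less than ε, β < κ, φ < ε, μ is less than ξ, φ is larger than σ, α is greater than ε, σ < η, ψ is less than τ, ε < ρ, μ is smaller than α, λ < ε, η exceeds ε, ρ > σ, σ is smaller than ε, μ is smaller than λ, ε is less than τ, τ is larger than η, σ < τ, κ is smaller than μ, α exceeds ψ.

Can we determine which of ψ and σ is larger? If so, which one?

Following every chain through σ: above σ we get φ, ε, η, ρ, α, τ.
ψ is not reached, and no chain runs the other way from ψ to σ.
So the given relations leave the order of σ and ψ undetermined.

undetermined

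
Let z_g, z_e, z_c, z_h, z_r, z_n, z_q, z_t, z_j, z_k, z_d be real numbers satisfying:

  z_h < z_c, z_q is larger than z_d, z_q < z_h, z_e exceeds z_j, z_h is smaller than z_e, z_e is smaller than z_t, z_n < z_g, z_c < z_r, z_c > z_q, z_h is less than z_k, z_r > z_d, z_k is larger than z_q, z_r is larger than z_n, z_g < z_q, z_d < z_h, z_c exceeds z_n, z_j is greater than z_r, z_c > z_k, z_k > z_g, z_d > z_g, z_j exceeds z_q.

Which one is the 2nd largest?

Chaining the given pairs: z_n < z_g < z_d < z_q < z_h < z_k < z_c < z_r < z_j < z_e < z_t.
Counting 2 from the largest end gives z_e.

z_e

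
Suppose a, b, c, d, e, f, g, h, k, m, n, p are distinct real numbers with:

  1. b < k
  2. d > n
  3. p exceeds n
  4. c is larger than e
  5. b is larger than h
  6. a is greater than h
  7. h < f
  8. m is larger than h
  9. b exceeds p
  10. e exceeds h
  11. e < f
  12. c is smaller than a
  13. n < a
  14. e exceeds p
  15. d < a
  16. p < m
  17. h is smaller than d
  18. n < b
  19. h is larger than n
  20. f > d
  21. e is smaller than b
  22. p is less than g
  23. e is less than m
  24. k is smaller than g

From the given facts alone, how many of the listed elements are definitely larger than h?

Directly above h: d, e, f, b, a, m.
One step further: c, k (8 so far).
One step further: g (9 so far).
Nothing else is reachable above h; 9 in all.

9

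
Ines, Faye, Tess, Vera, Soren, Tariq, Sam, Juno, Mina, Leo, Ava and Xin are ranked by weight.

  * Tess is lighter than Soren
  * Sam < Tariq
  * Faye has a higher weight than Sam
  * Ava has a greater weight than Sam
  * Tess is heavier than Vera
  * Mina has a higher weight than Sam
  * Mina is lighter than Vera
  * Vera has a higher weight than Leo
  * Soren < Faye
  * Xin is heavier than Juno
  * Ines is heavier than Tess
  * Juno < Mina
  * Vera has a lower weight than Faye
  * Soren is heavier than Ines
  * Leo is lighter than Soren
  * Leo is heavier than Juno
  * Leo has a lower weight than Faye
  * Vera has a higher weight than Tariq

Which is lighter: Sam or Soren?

The relevant relations are Sam < Tariq; Tariq < Vera; Vera < Tess; Tess < Ines; Ines < Soren.
Chaining these gives Sam < Tariq < Vera < Tess < Ines < Soren.
So Sam < Soren; Sam is the lighter of the two.

Sam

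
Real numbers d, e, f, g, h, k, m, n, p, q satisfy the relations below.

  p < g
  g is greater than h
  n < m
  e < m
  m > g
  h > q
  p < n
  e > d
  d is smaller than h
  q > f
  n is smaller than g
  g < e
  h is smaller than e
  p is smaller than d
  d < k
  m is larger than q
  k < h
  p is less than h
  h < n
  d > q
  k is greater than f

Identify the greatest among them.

p is not greatest since p < h; f is not greatest since f < q; q is not greatest since q < h; d is not greatest since d < k; k is not greatest since k < h; h is not greatest since h < g; n is not greatest since n < g; g is not greatest since g < m; e is not greatest since e < m.
Only m has nothing above it, so m is the greatest.

m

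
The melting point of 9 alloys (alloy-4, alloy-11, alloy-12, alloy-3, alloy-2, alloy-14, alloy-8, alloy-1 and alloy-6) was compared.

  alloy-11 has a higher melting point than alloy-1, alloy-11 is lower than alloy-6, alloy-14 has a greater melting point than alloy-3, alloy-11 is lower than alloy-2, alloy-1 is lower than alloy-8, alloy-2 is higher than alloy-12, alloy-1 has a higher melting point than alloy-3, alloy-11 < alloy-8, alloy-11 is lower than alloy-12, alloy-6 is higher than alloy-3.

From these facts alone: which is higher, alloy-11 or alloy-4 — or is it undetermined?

undetermined

Following every chain through alloy-4: nothing is chained to alloy-4.
alloy-11 is not reached, and no chain runs the other way from alloy-11 to alloy-4.
So the given relations leave the order of alloy-4 and alloy-11 undetermined.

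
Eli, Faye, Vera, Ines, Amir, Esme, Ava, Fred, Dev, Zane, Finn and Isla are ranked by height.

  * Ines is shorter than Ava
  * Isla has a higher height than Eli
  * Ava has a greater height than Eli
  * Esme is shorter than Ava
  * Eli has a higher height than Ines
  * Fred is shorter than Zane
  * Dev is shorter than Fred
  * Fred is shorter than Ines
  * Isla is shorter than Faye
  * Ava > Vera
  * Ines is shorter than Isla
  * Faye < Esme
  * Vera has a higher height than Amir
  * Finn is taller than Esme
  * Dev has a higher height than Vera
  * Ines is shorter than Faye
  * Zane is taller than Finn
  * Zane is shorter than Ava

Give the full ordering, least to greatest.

The consecutive links are each given: Amir < Vera; Vera < Dev; Dev < Fred; Fred < Ines; Ines < Eli; Eli < Isla; Isla < Faye; Faye < Esme; Esme < Finn; Finn < Zane; Zane < Ava.

Amir < Vera < Dev < Fred < Ines < Eli < Isla < Faye < Esme < Finn < Zane < Ava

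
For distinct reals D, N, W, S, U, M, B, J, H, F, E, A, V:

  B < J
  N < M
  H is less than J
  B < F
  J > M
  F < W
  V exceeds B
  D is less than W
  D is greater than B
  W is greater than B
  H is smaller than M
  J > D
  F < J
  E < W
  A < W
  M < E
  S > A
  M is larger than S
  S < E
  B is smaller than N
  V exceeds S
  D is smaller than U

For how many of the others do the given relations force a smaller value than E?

6

The elements the relations force below E are B, N, A, S, H, M — no chain reaches any other.
That is 6.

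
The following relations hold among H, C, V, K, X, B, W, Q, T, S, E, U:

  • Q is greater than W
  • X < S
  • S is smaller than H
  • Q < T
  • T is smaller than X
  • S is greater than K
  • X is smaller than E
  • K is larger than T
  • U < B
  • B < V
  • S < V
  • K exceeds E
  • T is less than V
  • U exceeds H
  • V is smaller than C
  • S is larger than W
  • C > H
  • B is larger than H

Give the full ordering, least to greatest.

W < Q < T < X < E < K < S < H < U < B < V < C

Each adjacent pair is fixed by a given relation: W < Q; Q < T; T < X; X < E; E < K; K < S; S < H; H < U; U < B; B < V; V < C. Chaining them end to end gives the full order.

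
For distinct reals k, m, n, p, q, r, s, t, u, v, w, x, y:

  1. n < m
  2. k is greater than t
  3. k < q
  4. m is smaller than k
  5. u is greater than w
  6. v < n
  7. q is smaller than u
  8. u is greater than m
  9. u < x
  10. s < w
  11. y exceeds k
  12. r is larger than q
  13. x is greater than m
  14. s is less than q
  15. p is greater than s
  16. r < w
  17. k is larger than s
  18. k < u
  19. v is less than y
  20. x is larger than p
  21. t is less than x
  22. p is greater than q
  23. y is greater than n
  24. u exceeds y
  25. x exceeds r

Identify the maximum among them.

Chaining downward from x: directly below it, t, m, r, p, u; then s, n, k, q, w, y; then v.
That covers every other element, and nothing is given above x, so x is the maximum.

x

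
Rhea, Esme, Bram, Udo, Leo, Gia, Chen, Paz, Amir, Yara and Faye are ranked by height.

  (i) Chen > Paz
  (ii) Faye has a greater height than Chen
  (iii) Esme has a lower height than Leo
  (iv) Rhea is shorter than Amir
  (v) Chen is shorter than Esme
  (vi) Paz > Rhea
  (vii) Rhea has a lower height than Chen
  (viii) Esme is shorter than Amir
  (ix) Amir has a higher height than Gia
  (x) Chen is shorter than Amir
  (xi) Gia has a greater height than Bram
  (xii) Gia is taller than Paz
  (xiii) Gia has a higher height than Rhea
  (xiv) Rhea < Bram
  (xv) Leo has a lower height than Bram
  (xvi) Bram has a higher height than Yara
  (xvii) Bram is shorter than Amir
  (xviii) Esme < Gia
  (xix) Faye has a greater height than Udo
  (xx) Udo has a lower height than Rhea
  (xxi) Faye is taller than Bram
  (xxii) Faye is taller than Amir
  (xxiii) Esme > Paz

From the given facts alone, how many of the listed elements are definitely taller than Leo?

4

From Leo the given relations immediately reach Bram.
From those, Gia, Amir, Faye — 4 in total.
No other element is forced above Leo by the given relations, so the count is 4.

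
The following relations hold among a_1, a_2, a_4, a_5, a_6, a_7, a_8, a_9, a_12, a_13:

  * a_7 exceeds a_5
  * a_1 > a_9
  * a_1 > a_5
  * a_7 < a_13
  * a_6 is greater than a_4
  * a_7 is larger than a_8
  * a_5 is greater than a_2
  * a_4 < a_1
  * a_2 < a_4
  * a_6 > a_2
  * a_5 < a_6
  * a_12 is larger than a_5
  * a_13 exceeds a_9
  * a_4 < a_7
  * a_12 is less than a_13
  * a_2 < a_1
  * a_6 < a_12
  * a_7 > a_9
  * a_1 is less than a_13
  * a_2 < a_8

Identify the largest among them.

a_13

Chaining downward from a_13: directly below it, a_9, a_1, a_7, a_12; then a_2, a_5, a_4, a_6, a_8.
That covers every other element, and nothing is given above a_13, so a_13 is the largest.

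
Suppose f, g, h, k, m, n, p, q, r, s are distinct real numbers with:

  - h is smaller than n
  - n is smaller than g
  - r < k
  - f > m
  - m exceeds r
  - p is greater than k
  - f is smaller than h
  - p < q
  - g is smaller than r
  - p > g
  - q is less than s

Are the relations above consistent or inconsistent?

Chaining the given relations yields m < f < h < n < g < r, so m < r. But one relation states r < m. These cannot both hold.

inconsistent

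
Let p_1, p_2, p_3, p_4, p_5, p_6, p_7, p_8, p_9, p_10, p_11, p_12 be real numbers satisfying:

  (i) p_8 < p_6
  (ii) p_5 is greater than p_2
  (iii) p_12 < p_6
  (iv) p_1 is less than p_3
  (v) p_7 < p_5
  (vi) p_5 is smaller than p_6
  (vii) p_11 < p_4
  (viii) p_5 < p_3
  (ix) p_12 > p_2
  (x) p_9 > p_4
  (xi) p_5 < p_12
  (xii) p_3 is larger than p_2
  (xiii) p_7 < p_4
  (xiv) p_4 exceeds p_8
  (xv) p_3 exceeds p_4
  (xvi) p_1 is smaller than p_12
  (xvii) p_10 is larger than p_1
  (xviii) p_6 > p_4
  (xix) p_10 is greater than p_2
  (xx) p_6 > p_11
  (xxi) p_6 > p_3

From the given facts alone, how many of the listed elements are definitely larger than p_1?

4

From p_1 the given relations immediately reach p_12, p_3, p_10.
From those, p_6 — 4 in total.
Nothing else is reachable above p_1; 4 in all.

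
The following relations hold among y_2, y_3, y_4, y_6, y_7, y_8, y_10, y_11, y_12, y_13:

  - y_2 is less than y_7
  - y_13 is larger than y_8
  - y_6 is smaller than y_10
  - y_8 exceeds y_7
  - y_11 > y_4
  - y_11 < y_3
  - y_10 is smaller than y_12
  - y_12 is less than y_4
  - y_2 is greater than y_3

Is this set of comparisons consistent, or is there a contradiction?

Every relation is compatible with y_6 < y_10 < y_12 < y_4 < y_11 < y_3 < y_2 < y_7 < y_8 < y_13; the set is consistent.

consistent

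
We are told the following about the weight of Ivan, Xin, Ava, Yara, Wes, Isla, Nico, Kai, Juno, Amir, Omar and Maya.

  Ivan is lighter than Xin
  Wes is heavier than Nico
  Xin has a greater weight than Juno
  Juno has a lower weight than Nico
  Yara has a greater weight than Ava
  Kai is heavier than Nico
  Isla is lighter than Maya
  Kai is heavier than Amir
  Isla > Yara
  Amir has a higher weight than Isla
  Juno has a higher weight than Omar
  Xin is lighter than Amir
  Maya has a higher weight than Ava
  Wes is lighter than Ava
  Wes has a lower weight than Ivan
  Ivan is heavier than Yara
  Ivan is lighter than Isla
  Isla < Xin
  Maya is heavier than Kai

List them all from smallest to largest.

Omar < Juno < Nico < Wes < Ava < Yara < Ivan < Isla < Xin < Amir < Kai < Maya

The consecutive links are each given: Omar < Juno; Juno < Nico; Nico < Wes; Wes < Ava; Ava < Yara; Yara < Ivan; Ivan < Isla; Isla < Xin; Xin < Amir; Amir < Kai; Kai < Maya.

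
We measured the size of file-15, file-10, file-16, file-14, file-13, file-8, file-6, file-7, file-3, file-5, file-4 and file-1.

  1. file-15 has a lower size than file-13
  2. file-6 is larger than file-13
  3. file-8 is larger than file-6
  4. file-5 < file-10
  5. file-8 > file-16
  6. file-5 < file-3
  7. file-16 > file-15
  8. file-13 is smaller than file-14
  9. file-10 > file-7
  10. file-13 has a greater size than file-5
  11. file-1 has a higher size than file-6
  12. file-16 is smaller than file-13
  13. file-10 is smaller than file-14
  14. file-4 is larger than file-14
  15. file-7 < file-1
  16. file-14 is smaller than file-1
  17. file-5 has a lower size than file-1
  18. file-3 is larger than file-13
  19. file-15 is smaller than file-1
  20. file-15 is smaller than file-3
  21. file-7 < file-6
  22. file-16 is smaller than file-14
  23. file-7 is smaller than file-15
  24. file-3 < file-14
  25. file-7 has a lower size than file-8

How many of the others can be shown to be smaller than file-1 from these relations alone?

9

From file-1 the given relations immediately reach file-7, file-5, file-15, file-6, file-14.
From those, file-10, file-16, file-13, file-3 — 9 in total.
No other element is forced below file-1 by the given relations, so the count is 9.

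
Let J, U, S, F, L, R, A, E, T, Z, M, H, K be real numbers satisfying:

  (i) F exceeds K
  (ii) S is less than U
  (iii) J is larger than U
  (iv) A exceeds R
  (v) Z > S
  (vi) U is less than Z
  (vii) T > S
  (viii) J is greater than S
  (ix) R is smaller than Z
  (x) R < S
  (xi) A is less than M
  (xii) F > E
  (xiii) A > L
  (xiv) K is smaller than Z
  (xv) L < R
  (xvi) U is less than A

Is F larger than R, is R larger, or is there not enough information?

undetermined

Following every chain through R: above R we get S, U, T, J, A, M, Z; below R we get L.
F is not reached, and no chain runs the other way from F to R.
So the given relations leave the order of R and F undetermined.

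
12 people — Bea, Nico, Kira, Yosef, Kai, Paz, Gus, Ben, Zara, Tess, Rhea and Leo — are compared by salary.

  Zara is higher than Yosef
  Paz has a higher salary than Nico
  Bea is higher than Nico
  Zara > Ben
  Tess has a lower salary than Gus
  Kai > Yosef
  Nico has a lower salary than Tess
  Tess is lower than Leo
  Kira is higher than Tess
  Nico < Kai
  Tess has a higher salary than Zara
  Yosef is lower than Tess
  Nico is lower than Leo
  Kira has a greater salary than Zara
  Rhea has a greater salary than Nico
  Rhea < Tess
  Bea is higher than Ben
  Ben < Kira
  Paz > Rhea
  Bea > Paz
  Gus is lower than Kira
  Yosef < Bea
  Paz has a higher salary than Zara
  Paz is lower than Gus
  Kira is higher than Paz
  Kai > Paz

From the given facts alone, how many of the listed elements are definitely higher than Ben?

The elements the relations force above Ben are Zara, Tess, Paz, Bea, Gus, Kira, Leo, Kai — no chain reaches any other.
That is 8.

8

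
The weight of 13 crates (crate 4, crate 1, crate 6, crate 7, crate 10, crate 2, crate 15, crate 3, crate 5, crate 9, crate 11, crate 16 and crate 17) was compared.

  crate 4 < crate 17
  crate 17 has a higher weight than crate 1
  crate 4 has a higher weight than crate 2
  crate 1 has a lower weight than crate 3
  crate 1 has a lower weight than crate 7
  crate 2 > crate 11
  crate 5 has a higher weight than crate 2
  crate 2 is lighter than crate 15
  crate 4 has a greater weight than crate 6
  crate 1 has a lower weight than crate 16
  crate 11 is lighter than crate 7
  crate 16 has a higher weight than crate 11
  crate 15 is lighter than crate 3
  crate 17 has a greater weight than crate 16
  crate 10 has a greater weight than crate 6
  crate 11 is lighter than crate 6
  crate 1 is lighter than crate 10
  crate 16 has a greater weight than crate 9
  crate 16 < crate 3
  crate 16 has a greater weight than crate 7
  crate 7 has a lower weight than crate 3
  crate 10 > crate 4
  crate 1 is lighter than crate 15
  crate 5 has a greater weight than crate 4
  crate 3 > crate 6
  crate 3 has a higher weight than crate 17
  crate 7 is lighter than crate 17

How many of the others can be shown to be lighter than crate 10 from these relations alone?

The elements the relations force below crate 10 are crate 11, crate 2, crate 6, crate 1, crate 4 — no chain reaches any other.
That is 5.

5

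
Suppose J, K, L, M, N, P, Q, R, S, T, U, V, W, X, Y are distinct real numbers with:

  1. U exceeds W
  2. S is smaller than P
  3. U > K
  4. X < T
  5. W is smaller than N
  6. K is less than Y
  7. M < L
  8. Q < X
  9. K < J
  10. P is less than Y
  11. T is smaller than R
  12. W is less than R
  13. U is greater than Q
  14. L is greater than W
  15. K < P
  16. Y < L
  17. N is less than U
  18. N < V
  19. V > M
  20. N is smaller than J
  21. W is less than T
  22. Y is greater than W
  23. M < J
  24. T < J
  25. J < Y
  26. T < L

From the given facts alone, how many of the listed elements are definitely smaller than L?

From L the given relations immediately reach W, M, T, Y.
From those, K, X, P, J — 8 in total.
From those, N, Q, S — 11 in total.
No other element is forced below L by the given relations, so the count is 11.

11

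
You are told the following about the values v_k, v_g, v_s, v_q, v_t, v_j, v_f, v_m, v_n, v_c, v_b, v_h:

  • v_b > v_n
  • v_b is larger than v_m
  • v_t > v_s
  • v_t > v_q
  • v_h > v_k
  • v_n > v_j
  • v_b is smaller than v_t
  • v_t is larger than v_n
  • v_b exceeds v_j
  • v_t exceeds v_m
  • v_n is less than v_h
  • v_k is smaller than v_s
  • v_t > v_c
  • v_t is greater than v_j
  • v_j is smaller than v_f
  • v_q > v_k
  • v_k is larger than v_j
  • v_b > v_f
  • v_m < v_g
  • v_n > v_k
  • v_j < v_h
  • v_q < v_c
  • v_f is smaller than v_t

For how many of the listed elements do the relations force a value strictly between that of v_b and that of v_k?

1

Chaining upward from v_k reaches: v_s, v_n, v_q, v_c, v_h, v_t.
Chaining downward from v_b reaches: v_j, v_m, v_n, v_f.
Strictly between v_k and v_b are those in both lists: v_n — 1 element.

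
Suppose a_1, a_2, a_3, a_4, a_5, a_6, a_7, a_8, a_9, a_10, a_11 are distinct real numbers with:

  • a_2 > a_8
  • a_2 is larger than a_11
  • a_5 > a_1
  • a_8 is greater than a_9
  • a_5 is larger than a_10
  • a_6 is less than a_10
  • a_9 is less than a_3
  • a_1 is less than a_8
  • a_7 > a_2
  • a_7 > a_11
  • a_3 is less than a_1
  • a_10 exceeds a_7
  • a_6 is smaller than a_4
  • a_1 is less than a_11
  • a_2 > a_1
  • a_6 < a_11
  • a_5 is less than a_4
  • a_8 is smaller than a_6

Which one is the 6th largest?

a_11

Piecing the relations together gives one ordering: a_9 < a_3 < a_1 < a_8 < a_6 < a_11 < a_2 < a_7 < a_10 < a_5 < a_4.
The 6th largest is a_11.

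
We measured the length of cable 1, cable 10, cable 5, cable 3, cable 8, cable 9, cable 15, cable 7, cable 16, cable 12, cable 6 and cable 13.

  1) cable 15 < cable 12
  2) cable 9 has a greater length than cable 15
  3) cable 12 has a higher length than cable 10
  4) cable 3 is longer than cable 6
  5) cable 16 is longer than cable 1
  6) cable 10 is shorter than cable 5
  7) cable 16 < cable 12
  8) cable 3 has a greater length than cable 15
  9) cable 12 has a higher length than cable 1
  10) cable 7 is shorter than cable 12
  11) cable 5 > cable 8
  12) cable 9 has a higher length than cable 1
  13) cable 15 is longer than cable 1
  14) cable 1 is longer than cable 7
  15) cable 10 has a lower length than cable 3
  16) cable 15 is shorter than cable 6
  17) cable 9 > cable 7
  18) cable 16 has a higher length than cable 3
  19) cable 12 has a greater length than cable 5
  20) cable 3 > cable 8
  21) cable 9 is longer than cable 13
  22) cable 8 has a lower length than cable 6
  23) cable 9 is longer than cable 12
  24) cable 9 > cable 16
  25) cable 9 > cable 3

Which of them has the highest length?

cable 7 is not greatest since cable 7 < cable 9; cable 1 is not greatest since cable 1 < cable 16; cable 15 is not greatest since cable 15 < cable 9; cable 8 is not greatest since cable 8 < cable 6; cable 10 is not greatest since cable 10 < cable 5; cable 5 is not greatest since cable 5 < cable 12; cable 13 is not greatest since cable 13 < cable 9; cable 6 is not greatest since cable 6 < cable 3; cable 3 is not greatest since cable 3 < cable 16; cable 16 is not greatest since cable 16 < cable 9; cable 12 is not greatest since cable 12 < cable 9.
Only cable 9 has nothing above it, so cable 9 is the highest length.

cable 9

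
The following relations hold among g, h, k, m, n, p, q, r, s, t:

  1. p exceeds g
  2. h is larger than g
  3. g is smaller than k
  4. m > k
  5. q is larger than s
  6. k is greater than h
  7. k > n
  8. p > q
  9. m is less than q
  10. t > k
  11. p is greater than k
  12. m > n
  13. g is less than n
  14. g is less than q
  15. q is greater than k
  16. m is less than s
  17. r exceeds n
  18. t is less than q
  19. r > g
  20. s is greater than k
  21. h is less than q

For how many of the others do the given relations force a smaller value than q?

7

Directly below q: g, h, k, m, s, t.
One step further: n (7 so far).
No other element is forced below q by the given relations, so the count is 7.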